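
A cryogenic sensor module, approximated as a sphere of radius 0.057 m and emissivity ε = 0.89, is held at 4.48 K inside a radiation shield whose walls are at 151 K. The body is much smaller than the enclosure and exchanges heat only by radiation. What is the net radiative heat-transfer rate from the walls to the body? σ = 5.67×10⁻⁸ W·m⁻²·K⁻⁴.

P_net ≈ 1.07 W

For a small grey body in a large enclosure: P_net = εσA(T_body⁴ − T_wall⁴).
A = 4πr² = 0.04083 m²; T_body⁴ − T_wall⁴ = 402.8 − 5.199×10⁸ = -5.199×10⁸ K⁴.
|P_net| = 0.89·5.67×10⁻⁸·0.04083·5.199×10⁸.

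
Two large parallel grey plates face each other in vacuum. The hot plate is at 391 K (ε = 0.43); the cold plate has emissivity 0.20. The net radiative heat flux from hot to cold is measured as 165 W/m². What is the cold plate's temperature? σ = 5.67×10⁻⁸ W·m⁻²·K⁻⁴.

T₂ ≈ 265 K

q = σ(T₁⁴ − T₂⁴)/(1/ε₁ + 1/ε₂ − 1); denominator = 6.326.
T₂⁴ = T₁⁴ − q·(1/ε₁+1/ε₂−1)/σ = 2.337×10¹⁰ − 165·6.326/5.67×10⁻⁸
    = 4.965×10⁹ K⁴.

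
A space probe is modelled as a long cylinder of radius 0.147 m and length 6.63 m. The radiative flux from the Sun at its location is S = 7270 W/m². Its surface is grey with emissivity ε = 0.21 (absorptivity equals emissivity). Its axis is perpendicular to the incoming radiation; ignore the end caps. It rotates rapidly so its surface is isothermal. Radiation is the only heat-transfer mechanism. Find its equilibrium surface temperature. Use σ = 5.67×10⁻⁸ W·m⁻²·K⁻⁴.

At equilibrium, absorbed power = emitted power.
Absorbing cross-section = 2rL = 1.949 m²; emitting surface = 2πrL = 6.124 m² (ratio π).
εS·A_cross = εσ·A_surf·T⁴  ⇒  T⁴ = S/(πσ)   (ε cancels).
T⁴ = 7270/(π·5.67×10⁻⁸) = 4.081×10¹⁰ K⁴.
T = (4.081×10¹⁰)^(1/4).

T ≈ 449 K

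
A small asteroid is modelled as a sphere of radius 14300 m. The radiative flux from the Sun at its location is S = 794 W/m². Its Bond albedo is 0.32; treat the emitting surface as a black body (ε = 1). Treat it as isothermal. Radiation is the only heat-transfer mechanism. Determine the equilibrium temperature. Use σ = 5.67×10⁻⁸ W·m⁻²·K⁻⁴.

T ≈ 221 K

At equilibrium, absorbed power = emitted power.
Absorbing cross-section = πr² = 6.424×10⁸ m²; emitting surface = 4πr² = 2.570×10⁹ m² (ratio 4).
(1−a)S·A_cross = εσ·A_surf·T⁴  ⇒  T⁴ = (1−a)S/(4σ).
T⁴ = 0.680·794/(4·5.67×10⁻⁸) = 2.381×10⁹ K⁴.
T = (2.381×10⁹)^(1/4).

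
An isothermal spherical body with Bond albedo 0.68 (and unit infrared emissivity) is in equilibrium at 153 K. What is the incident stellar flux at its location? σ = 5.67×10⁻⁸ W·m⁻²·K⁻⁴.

(1−a)S·πr² = σ·4πr²·T⁴ ⇒ S = 4σT⁴/(1−a).
S = 4·5.67×10⁻⁸·5.480×10⁸/0.320.

S ≈ 388 W/m²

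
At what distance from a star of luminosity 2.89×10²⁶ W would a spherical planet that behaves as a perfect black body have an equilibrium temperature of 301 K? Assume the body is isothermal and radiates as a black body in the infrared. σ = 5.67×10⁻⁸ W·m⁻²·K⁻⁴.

d ≈ 1.11×10¹¹ m

For an isothermal black-emitting sphere, (1−a)S·πr² = σ·4πr²·T⁴ ⇒ S = 4σT⁴/(1−a).
S = 4·5.67×10⁻⁸·(301)⁴/1.00 = 1862 W/m².
Flux falls as S = L/(4πd²), so d = √(L/(4πS)) = √(2.89×10²⁶/(4π·1862)).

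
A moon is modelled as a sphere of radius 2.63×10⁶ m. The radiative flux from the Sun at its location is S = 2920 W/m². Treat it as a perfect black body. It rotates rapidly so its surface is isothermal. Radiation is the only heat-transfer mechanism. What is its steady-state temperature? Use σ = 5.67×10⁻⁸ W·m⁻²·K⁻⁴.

At equilibrium, absorbed power = emitted power.
Absorbing cross-section = πr² = 2.173×10¹³ m²; emitting surface = 4πr² = 8.692×10¹³ m² (ratio 4).
S·A_cross = εσ·A_surf·T⁴  ⇒  T⁴ = S/(4σ).
T⁴ = 1.00·2920/(4·5.67×10⁻⁸) = 1.287×10¹⁰ K⁴.
T = (1.287×10¹⁰)^(1/4).

T ≈ 337 K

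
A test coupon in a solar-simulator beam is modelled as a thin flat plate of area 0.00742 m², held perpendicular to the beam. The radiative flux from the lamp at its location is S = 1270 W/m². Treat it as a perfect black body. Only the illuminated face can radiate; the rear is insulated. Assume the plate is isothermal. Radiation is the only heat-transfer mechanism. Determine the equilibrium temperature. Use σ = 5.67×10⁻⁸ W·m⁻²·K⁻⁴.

T ≈ 387 K

At equilibrium, absorbed power = emitted power.
Absorbing cross-section = A = 0.007420 m²; emitting surface = A = 0.007420 m² (ratio 1).
S·A_cross = εσ·A_surf·T⁴  ⇒  T⁴ = S/(1σ).
T⁴ = 1.00·1270/(1·5.67×10⁻⁸) = 2.240×10¹⁰ K⁴.
T = (2.240×10¹⁰)^(1/4).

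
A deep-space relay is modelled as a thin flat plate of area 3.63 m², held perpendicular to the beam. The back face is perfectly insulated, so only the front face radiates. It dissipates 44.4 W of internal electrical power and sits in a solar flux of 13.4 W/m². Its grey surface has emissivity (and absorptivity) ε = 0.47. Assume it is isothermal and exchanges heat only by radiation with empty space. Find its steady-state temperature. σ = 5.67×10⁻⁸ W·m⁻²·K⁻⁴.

At steady state, absorbed solar power + internal power = radiated power.
Absorbed: α·S·A_cross = 0.47·13.4·3.630 = 22.86 W (cross-section A).
Total input = 22.86 + 44.4 = 67.26 W.
Radiated: εσ·A_surf·T⁴ with A_surf = A = 3.630 m².
T⁴ = 67.26/(0.47·5.67×10⁻⁸·3.630) = 6.953×10⁸ K⁴.

T ≈ 162 K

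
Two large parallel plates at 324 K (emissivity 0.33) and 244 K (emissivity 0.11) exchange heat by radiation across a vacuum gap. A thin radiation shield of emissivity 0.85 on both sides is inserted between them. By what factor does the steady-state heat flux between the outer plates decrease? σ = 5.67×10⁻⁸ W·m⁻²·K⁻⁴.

Without shield: q₀ = σΔ(T⁴)/(1/ε₁+1/ε₂−1) with denominator 11.12.
With shield the two gaps are in series; the resistances add: (1/ε₁+1/ε_s−1)+(1/ε_s+1/ε₂−1) = 3.207+9.267 = 12.47.
Heat-flux ratio q₀/q = 12.47/11.12.

factor ≈ 1.12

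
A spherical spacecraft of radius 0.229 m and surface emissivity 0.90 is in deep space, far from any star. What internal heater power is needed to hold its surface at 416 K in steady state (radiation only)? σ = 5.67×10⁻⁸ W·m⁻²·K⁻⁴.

P ≈ 1010 W

P = εσ·4πr²·T⁴.
4πr² = 0.6590 m²; T⁴ = 2.995×10¹⁰ K⁴.
P = 0.90·5.67×10⁻⁸·0.6590·2.995×10¹⁰.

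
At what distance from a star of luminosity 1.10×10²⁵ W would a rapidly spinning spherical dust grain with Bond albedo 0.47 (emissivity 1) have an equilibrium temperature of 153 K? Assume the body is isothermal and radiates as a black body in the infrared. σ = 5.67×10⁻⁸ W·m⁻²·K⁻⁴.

For an isothermal black-emitting sphere, (1−a)S·πr² = σ·4πr²·T⁴ ⇒ S = 4σT⁴/(1−a).
S = 4·5.67×10⁻⁸·(153)⁴/0.530 = 234.5 W/m².
Flux falls as S = L/(4πd²), so d = √(L/(4πS)) = √(1.10×10²⁵/(4π·234.5)).

d ≈ 6.11×10¹⁰ m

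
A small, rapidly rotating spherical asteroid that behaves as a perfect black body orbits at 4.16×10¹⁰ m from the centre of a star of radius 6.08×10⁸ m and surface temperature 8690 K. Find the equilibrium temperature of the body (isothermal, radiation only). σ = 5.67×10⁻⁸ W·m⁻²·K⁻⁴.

The star's surface emits σT_*⁴; at distance d the flux is S = σT_*⁴(R_*/d)².
S = 5.67×10⁻⁸·(8690)⁴·(6.08×10⁸/4.16×10¹⁰)² = 69070 W/m².
For an isothermal sphere T⁴ = (1−a)S/(4σ) = 3.045×10¹¹ K⁴.

T ≈ 743 K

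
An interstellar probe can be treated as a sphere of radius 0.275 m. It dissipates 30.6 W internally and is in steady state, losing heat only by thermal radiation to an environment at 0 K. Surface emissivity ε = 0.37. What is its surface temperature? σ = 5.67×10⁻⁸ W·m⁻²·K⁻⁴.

Steady state: internal power = radiated power, P = εσA T⁴.
Radiating area A = 4πr² = 0.9503 m².
T⁴ = P/(εσA) = 30.6/(0.37·5.67×10⁻⁸·0.9503) = 1.535×10⁹ K⁴.
T = (1.535×10⁹)^(1/4).

T ≈ 198 K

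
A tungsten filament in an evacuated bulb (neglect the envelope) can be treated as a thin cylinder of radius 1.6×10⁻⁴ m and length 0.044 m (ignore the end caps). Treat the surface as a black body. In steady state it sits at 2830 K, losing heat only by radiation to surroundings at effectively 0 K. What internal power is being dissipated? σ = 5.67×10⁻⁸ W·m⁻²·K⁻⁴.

Steady state: P = εσA T⁴.
A = 2πrL = 4.423×10⁻⁵ m²; T⁴ = (2830)⁴ = 6.414×10¹³ K⁴.
P = 1.0 × 5.67×10⁻⁸ × 4.423×10⁻⁵ × 6.414×10¹³.

P ≈ 161 W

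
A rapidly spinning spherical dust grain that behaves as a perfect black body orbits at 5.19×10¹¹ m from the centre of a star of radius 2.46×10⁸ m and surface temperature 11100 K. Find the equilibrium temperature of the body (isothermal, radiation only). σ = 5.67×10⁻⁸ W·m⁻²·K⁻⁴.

The star's surface emits σT_*⁴; at distance d the flux is S = σT_*⁴(R_*/d)².
S = 5.67×10⁻⁸·(11100)⁴·(2.46×10⁸/5.19×10¹¹)² = 193.4 W/m².
For an isothermal sphere T⁴ = (1−a)S/(4σ) = 8.526×10⁸ K⁴.

T ≈ 171 K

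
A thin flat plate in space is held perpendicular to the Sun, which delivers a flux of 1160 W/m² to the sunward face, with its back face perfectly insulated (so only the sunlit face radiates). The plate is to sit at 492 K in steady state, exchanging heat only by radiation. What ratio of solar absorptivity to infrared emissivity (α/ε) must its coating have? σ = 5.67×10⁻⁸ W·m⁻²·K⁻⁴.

Balance: αS·A = εσ·1A·T⁴ ⇒ α/ε = σT⁴/S.
α/ε = 5.67×10⁻⁸·(492)⁴/1160 = 5.67×10⁻⁸·5.859×10¹⁰/1160.

α/ε ≈ 2.86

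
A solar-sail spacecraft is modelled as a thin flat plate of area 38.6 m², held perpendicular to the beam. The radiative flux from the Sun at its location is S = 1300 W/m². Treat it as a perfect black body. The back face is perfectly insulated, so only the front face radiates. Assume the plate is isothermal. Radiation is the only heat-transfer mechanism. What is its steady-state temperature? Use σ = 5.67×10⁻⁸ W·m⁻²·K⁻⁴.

T ≈ 389 K

At equilibrium, absorbed power = emitted power.
Absorbing cross-section = A = 38.60 m²; emitting surface = A = 38.60 m² (ratio 1).
S·A_cross = εσ·A_surf·T⁴  ⇒  T⁴ = S/(1σ).
T⁴ = 1.00·1300/(1·5.67×10⁻⁸) = 2.293×10¹⁰ K⁴.
T = (2.293×10¹⁰)^(1/4).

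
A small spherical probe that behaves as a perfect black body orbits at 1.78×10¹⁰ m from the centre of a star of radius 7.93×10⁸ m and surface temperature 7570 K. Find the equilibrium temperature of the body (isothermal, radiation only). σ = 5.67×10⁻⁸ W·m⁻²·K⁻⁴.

The star's surface emits σT_*⁴; at distance d the flux is S = σT_*⁴(R_*/d)².
S = 5.67×10⁻⁸·(7570)⁴·(7.93×10⁸/1.78×10¹⁰)² = 3.695×10⁵ W/m².
For an isothermal sphere T⁴ = (1−a)S/(4σ) = 1.629×10¹² K⁴.

T ≈ 1130 K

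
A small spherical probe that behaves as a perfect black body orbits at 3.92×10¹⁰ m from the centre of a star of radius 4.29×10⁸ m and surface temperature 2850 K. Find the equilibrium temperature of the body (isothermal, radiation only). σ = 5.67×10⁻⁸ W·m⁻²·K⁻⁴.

T ≈ 211 K

The star's surface emits σT_*⁴; at distance d the flux is S = σT_*⁴(R_*/d)².
S = 5.67×10⁻⁸·(2850)⁴·(4.29×10⁸/3.92×10¹⁰)² = 448.0 W/m².
For an isothermal sphere T⁴ = (1−a)S/(4σ) = 1.975×10⁹ K⁴.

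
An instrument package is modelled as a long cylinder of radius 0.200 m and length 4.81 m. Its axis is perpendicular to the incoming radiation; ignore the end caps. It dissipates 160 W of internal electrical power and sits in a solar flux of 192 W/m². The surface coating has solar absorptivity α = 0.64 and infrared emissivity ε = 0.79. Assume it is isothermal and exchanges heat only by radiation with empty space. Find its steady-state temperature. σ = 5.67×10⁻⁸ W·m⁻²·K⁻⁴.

At steady state, absorbed solar power + internal power = radiated power.
Absorbed: α·S·A_cross = 0.64·192·1.924 = 236.4 W (cross-section 2rL).
Total input = 236.4 + 160 = 396.4 W.
Radiated: εσ·A_surf·T⁴ with A_surf = 2πrL = 6.044 m².
T⁴ = 396.4/(0.79·5.67×10⁻⁸·6.044) = 1.464×10⁹ K⁴.

T ≈ 196 K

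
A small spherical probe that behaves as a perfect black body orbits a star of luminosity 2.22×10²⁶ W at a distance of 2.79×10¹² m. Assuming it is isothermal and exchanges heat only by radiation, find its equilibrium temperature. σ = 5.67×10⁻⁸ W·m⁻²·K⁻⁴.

T ≈ 56.2 K

First find the stellar flux at distance d: S = L/(4πd²) = 2.22×10²⁶/(4π·(2.79×10¹²)²) = 2.270 W/m².
For an isothermal sphere, absorbed (1−a)S·πr² = emitted σ·4πr²·T⁴, so T⁴ = (1−a)S/(4σ).
T⁴ = 1.00·2.270/(4·5.67×10⁻⁸) = 1.001×10⁷ K⁴.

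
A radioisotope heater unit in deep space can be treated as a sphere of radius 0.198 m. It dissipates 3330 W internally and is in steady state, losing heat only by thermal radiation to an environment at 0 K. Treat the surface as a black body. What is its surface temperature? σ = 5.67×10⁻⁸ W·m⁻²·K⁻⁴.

T ≈ 588 K

Steady state: internal power = radiated power, P = εσA T⁴.
Radiating area A = 4πr² = 0.4927 m².
T⁴ = P/(εσA) = 3330/(1.0·5.67×10⁻⁸·0.4927) = 1.192×10¹¹ K⁴.
T = (1.192×10¹¹)^(1/4).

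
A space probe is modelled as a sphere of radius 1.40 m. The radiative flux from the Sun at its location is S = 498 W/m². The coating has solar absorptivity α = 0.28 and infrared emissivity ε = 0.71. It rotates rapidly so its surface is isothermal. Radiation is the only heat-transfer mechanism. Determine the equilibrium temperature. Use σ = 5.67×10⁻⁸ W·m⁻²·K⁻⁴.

T ≈ 172 K

At equilibrium, absorbed power = emitted power.
Absorbing cross-section = πr² = 6.158 m²; emitting surface = 4πr² = 24.63 m² (ratio 4).
αS·A_cross = εσ·A_surf·T⁴  ⇒  T⁴ = αS/(ε·4σ).
T⁴ = 0.280·498/(0.71·4·5.67×10⁻⁸) = 8.659×10⁸ K⁴.
T = (8.659×10⁸)^(1/4).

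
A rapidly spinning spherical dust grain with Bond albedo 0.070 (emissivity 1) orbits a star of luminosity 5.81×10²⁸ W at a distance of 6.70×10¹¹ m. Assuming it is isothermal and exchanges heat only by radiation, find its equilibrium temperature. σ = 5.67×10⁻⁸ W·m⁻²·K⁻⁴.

T ≈ 453 K

First find the stellar flux at distance d: S = L/(4πd²) = 5.81×10²⁸/(4π·(6.70×10¹¹)²) = 10300 W/m².
For an isothermal sphere, absorbed (1−a)S·πr² = emitted σ·4πr²·T⁴, so T⁴ = (1−a)S/(4σ).
T⁴ = 0.930·10300/(4·5.67×10⁻⁸) = 4.223×10¹⁰ K⁴.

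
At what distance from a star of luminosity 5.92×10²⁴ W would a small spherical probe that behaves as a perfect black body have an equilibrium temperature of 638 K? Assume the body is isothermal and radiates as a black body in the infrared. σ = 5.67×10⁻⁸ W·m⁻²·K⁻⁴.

d ≈ 3.54×10⁹ m

For an isothermal black-emitting sphere, (1−a)S·πr² = σ·4πr²·T⁴ ⇒ S = 4σT⁴/(1−a).
S = 4·5.67×10⁻⁸·(638)⁴/1.00 = 37580 W/m².
Flux falls as S = L/(4πd²), so d = √(L/(4πS)) = √(5.92×10²⁴/(4π·37580)).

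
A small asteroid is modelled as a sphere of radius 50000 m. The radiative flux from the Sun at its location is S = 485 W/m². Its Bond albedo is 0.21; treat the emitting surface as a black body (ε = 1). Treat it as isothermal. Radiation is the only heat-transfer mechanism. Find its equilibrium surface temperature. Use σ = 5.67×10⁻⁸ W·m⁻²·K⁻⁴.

T ≈ 203 K

At equilibrium, absorbed power = emitted power.
Absorbing cross-section = πr² = 7.854×10⁹ m²; emitting surface = 4πr² = 3.142×10¹⁰ m² (ratio 4).
(1−a)S·A_cross = εσ·A_surf·T⁴  ⇒  T⁴ = (1−a)S/(4σ).
T⁴ = 0.790·485/(4·5.67×10⁻⁸) = 1.689×10⁹ K⁴.
T = (1.689×10⁹)^(1/4).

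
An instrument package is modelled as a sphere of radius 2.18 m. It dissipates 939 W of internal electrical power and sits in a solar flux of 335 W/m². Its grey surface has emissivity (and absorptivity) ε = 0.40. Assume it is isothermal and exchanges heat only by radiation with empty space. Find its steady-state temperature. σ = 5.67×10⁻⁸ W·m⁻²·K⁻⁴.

T ≈ 216 K

At steady state, absorbed solar power + internal power = radiated power.
Absorbed: α·S·A_cross = 0.40·335·14.93 = 2001 W (cross-section πr²).
Total input = 2001 + 939 = 2940 W.
Radiated: εσ·A_surf·T⁴ with A_surf = 4πr² = 59.72 m².
T⁴ = 2940/(0.40·5.67×10⁻⁸·59.72) = 2.170×10⁹ K⁴.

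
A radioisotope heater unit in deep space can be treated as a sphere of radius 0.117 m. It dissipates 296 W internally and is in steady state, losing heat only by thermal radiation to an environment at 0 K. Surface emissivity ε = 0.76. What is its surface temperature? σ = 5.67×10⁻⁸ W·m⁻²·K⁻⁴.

T ≈ 447 K

Steady state: internal power = radiated power, P = εσA T⁴.
Radiating area A = 4πr² = 0.1720 m².
T⁴ = P/(εσA) = 296/(0.76·5.67×10⁻⁸·0.1720) = 3.993×10¹⁰ K⁴.
T = (3.993×10¹⁰)^(1/4).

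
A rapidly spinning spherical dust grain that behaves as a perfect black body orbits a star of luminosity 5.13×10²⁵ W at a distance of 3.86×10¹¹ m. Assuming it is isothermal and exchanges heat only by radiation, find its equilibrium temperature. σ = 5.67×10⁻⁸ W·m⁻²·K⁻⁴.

First find the stellar flux at distance d: S = L/(4πd²) = 5.13×10²⁵/(4π·(3.86×10¹¹)²) = 27.40 W/m².
For an isothermal sphere, absorbed (1−a)S·πr² = emitted σ·4πr²·T⁴, so T⁴ = (1−a)S/(4σ).
T⁴ = 1.00·27.40/(4·5.67×10⁻⁸) = 1.208×10⁸ K⁴.

T ≈ 105 K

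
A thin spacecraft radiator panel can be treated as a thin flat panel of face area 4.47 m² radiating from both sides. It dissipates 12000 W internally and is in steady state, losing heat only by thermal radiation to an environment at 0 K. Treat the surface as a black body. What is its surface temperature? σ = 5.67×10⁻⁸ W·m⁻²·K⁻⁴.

Steady state: internal power = radiated power, P = εσA T⁴.
Radiating area A = 2·4.47 = 8.940 m².
T⁴ = P/(εσA) = 12000/(1.0·5.67×10⁻⁸·8.940) = 2.367×10¹⁰ K⁴.
T = (2.367×10¹⁰)^(1/4).

T ≈ 392 K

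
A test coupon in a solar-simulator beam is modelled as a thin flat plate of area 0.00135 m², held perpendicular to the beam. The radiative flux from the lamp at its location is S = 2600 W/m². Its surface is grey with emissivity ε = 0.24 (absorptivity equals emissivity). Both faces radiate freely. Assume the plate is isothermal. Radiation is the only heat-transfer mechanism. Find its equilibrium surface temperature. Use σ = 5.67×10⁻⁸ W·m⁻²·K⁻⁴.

At equilibrium, absorbed power = emitted power.
Absorbing cross-section = A = 0.001350 m²; emitting surface = 2A = 0.002700 m² (ratio 2).
εS·A_cross = εσ·A_surf·T⁴  ⇒  T⁴ = S/(2σ)   (ε cancels).
T⁴ = 2600/(2·5.67×10⁻⁸) = 2.293×10¹⁰ K⁴.
T = (2.293×10¹⁰)^(1/4).

T ≈ 389 K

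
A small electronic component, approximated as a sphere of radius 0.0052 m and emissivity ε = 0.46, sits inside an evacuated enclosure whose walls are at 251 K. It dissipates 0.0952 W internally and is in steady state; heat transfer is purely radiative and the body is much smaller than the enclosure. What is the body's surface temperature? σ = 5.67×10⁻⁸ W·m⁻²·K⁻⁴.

T ≈ 348 K

For a small grey body in a large enclosure, net radiated power = εσA(T⁴ − T_w⁴).
Steady state: P = εσA(T⁴ − T_w⁴) with A = 4πr² = 3.398×10⁻⁴ m².
T⁴ = P/(εσA) + T_w⁴ = 0.0952/(0.46·5.67×10⁻⁸·3.398×10⁻⁴) + (251)⁴
    = 1.074×10¹⁰ + 3.969×10⁹ = 1.471×10¹⁰ K⁴.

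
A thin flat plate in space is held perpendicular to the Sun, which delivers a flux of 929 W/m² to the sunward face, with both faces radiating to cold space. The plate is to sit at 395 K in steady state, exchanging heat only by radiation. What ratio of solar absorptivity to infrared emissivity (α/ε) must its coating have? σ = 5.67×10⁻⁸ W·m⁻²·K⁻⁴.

Balance: αS·A = εσ·2A·T⁴ ⇒ α/ε = 2σT⁴/S.
α/ε = 2·5.67×10⁻⁸·(395)⁴/929 = 2·5.67×10⁻⁸·2.434×10¹⁰/929.

α/ε ≈ 2.97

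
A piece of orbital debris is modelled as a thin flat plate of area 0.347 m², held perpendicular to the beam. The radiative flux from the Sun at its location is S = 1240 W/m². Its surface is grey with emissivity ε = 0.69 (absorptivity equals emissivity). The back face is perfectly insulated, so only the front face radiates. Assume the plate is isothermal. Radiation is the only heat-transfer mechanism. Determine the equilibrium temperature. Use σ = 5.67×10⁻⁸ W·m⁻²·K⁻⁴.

At equilibrium, absorbed power = emitted power.
Absorbing cross-section = A = 0.3470 m²; emitting surface = A = 0.3470 m² (ratio 1).
εS·A_cross = εσ·A_surf·T⁴  ⇒  T⁴ = S/(1σ)   (ε cancels).
T⁴ = 1240/(1·5.67×10⁻⁸) = 2.187×10¹⁰ K⁴.
T = (2.187×10¹⁰)^(1/4).

T ≈ 385 K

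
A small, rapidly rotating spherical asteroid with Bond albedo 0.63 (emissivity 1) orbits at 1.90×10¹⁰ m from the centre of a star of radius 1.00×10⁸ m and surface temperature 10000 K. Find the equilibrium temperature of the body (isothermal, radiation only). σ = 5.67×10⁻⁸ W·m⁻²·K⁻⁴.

The star's surface emits σT_*⁴; at distance d the flux is S = σT_*⁴(R_*/d)².
S = 5.67×10⁻⁸·(10000)⁴·(1.00×10⁸/1.90×10¹⁰)² = 15710 W/m².
For an isothermal sphere T⁴ = (1−a)S/(4σ) = 2.562×10¹⁰ K⁴.

T ≈ 400 K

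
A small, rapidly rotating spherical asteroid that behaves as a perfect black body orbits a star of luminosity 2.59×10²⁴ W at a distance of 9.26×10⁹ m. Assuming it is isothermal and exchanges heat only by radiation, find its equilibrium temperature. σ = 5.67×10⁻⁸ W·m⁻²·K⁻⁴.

First find the stellar flux at distance d: S = L/(4πd²) = 2.59×10²⁴/(4π·(9.26×10⁹)²) = 2404 W/m².
For an isothermal sphere, absorbed (1−a)S·πr² = emitted σ·4πr²·T⁴, so T⁴ = (1−a)S/(4σ).
T⁴ = 1.00·2404/(4·5.67×10⁻⁸) = 1.060×10¹⁰ K⁴.

T ≈ 321 K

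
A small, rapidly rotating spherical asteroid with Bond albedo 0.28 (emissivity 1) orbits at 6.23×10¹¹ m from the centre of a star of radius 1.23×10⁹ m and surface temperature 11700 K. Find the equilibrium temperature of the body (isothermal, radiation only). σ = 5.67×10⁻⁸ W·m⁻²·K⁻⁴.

T ≈ 339 K

The star's surface emits σT_*⁴; at distance d the flux is S = σT_*⁴(R_*/d)².
S = 5.67×10⁻⁸·(11700)⁴·(1.23×10⁹/6.23×10¹¹)² = 4142 W/m².
For an isothermal sphere T⁴ = (1−a)S/(4σ) = 1.315×10¹⁰ K⁴.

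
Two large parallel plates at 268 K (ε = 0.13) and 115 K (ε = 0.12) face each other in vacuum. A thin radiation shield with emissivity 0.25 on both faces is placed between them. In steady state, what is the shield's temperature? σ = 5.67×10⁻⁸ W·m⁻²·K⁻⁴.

In steady state the net flux on the hot side equals that on the cold side.
σ(T₁⁴−T_s⁴)/D₁ = σ(T_s⁴−T₂⁴)/D₂, with D₁ = 1/ε₁+1/ε_s−1 = 10.69, D₂ = 1/ε_s+1/ε₂−1 = 11.33.
Solve for T_s⁴: T_s⁴ = (D₂·T₁⁴ + D₁·T₂⁴)/(D₁+D₂) = 2.739×10⁹ K⁴.

T_s ≈ 229 K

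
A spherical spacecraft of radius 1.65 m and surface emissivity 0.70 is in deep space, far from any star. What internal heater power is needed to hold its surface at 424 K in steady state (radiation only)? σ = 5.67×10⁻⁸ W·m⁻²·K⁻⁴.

P ≈ 43900 W

P = εσ·4πr²·T⁴.
4πr² = 34.21 m²; T⁴ = 3.232×10¹⁰ K⁴.
P = 0.70·5.67×10⁻⁸·34.21·3.232×10¹⁰.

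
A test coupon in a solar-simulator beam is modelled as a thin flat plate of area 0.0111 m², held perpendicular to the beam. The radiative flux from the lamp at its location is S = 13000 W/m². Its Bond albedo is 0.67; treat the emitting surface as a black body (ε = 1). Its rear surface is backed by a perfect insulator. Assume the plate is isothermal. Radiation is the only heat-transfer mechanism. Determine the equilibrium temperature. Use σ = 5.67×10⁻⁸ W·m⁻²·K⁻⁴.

T ≈ 524 K

At equilibrium, absorbed power = emitted power.
Absorbing cross-section = A = 0.01110 m²; emitting surface = A = 0.01110 m² (ratio 1).
(1−a)S·A_cross = εσ·A_surf·T⁴  ⇒  T⁴ = (1−a)S/(1σ).
T⁴ = 0.330·13000/(1·5.67×10⁻⁸) = 7.566×10¹⁰ K⁴.
T = (7.566×10¹⁰)^(1/4).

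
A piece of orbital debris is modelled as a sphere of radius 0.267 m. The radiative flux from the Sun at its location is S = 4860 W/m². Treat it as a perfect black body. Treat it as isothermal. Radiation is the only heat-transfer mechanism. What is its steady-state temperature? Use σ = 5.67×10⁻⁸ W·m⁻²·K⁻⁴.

T ≈ 383 K

At equilibrium, absorbed power = emitted power.
Absorbing cross-section = πr² = 0.2240 m²; emitting surface = 4πr² = 0.8958 m² (ratio 4).
S·A_cross = εσ·A_surf·T⁴  ⇒  T⁴ = S/(4σ).
T⁴ = 1.00·4860/(4·5.67×10⁻⁸) = 2.143×10¹⁰ K⁴.
T = (2.143×10¹⁰)^(1/4).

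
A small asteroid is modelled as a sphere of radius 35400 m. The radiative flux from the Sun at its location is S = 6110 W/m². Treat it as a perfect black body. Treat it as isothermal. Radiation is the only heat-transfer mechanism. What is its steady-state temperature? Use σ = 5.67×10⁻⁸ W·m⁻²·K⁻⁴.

At equilibrium, absorbed power = emitted power.
Absorbing cross-section = πr² = 3.937×10⁹ m²; emitting surface = 4πr² = 1.575×10¹⁰ m² (ratio 4).
S·A_cross = εσ·A_surf·T⁴  ⇒  T⁴ = S/(4σ).
T⁴ = 1.00·6110/(4·5.67×10⁻⁸) = 2.694×10¹⁰ K⁴.
T = (2.694×10¹⁰)^(1/4).

T ≈ 405 K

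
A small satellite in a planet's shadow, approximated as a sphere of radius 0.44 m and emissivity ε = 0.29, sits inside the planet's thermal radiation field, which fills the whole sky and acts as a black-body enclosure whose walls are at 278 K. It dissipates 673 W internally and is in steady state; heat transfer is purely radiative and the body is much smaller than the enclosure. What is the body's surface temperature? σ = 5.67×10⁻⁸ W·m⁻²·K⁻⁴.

T ≈ 389 K

For a small grey body in a large enclosure, net radiated power = εσA(T⁴ − T_w⁴).
Steady state: P = εσA(T⁴ − T_w⁴) with A = 4πr² = 2.433 m².
T⁴ = P/(εσA) + T_w⁴ = 673/(0.29·5.67×10⁻⁸·2.433) + (278)⁴
    = 1.682×10¹⁰ + 5.973×10⁹ = 2.280×10¹⁰ K⁴.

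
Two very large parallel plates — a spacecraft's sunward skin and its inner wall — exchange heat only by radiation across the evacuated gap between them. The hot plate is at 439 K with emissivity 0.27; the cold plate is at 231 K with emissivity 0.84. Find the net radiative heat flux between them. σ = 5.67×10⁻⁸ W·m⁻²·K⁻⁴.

q ≈ 499 W/m²

For two infinite grey parallel plates, q = σ(T₁⁴ − T₂⁴)/(1/ε₁ + 1/ε₂ − 1).
T₁⁴ − T₂⁴ = 3.714×10¹⁰ − 2.847×10⁹ = 3.429×10¹⁰ K⁴.
1/ε₁ + 1/ε₂ − 1 = 3.704 + 1.190 − 1 = 3.894.
q = 5.67×10⁻⁸ × 3.429×10¹⁰ / 3.894.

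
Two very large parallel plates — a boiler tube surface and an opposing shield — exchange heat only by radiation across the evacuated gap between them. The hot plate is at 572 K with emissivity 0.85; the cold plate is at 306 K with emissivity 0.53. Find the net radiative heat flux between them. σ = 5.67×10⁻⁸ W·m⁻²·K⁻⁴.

For two infinite grey parallel plates, q = σ(T₁⁴ − T₂⁴)/(1/ε₁ + 1/ε₂ − 1).
T₁⁴ − T₂⁴ = 1.070×10¹¹ − 8.768×10⁹ = 9.828×10¹⁰ K⁴.
1/ε₁ + 1/ε₂ − 1 = 1.176 + 1.887 − 1 = 2.063.
q = 5.67×10⁻⁸ × 9.828×10¹⁰ / 2.063.

q ≈ 2700 W/m²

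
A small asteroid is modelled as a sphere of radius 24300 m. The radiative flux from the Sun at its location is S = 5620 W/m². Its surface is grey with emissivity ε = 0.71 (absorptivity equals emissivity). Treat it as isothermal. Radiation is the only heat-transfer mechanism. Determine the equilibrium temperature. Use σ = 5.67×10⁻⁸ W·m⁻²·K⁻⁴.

At equilibrium, absorbed power = emitted power.
Absorbing cross-section = πr² = 1.855×10⁹ m²; emitting surface = 4πr² = 7.420×10⁹ m² (ratio 4).
εS·A_cross = εσ·A_surf·T⁴  ⇒  T⁴ = S/(4σ)   (ε cancels).
T⁴ = 5620/(4·5.67×10⁻⁸) = 2.478×10¹⁰ K⁴.
T = (2.478×10¹⁰)^(1/4).

T ≈ 397 K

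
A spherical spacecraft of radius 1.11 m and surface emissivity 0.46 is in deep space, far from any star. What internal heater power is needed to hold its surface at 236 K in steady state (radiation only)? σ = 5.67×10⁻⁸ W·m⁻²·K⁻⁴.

P = εσ·4πr²·T⁴.
4πr² = 15.48 m²; T⁴ = 3.102×10⁹ K⁴.
P = 0.46·5.67×10⁻⁸·15.48·3.102×10⁹.

P ≈ 1250 W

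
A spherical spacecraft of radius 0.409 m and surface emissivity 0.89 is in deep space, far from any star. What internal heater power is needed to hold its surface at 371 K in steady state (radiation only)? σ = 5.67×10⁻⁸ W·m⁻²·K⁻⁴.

P = εσ·4πr²·T⁴.
4πr² = 2.102 m²; T⁴ = 1.895×10¹⁰ K⁴.
P = 0.89·5.67×10⁻⁸·2.102·1.895×10¹⁰.

P ≈ 2010 W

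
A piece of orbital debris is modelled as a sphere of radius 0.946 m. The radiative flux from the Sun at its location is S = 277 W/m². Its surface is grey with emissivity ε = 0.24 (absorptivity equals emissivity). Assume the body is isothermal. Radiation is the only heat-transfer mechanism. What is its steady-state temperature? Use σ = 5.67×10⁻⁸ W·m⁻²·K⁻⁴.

T ≈ 187 K

At equilibrium, absorbed power = emitted power.
Absorbing cross-section = πr² = 2.811 m²; emitting surface = 4πr² = 11.25 m² (ratio 4).
εS·A_cross = εσ·A_surf·T⁴  ⇒  T⁴ = S/(4σ)   (ε cancels).
T⁴ = 277/(4·5.67×10⁻⁸) = 1.221×10⁹ K⁴.
T = (1.221×10⁹)^(1/4).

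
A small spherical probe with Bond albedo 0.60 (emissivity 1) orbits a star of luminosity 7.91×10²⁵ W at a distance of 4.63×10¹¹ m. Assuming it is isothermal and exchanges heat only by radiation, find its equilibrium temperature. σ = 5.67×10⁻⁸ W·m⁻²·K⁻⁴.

T ≈ 84.8 K

First find the stellar flux at distance d: S = L/(4πd²) = 7.91×10²⁵/(4π·(4.63×10¹¹)²) = 29.36 W/m².
For an isothermal sphere, absorbed (1−a)S·πr² = emitted σ·4πr²·T⁴, so T⁴ = (1−a)S/(4σ).
T⁴ = 0.400·29.36/(4·5.67×10⁻⁸) = 5.179×10⁷ K⁴.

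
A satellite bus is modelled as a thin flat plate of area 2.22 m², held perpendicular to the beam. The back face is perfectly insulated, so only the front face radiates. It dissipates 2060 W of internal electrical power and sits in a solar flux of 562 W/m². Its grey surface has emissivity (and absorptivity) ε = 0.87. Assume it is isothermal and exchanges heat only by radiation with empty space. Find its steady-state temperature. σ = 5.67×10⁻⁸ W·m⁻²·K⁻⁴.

At steady state, absorbed solar power + internal power = radiated power.
Absorbed: α·S·A_cross = 0.87·562·2.220 = 1085 W (cross-section A).
Total input = 1085 + 2060 = 3145 W.
Radiated: εσ·A_surf·T⁴ with A_surf = A = 2.220 m².
T⁴ = 3145/(0.87·5.67×10⁻⁸·2.220) = 2.872×10¹⁰ K⁴.

T ≈ 412 K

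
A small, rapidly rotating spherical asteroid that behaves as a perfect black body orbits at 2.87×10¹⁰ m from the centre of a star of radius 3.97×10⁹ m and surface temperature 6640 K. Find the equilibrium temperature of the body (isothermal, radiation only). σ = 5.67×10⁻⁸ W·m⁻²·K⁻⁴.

The star's surface emits σT_*⁴; at distance d the flux is S = σT_*⁴(R_*/d)².
S = 5.67×10⁻⁸·(6640)⁴·(3.97×10⁹/2.87×10¹⁰)² = 2.109×10⁶ W/m².
For an isothermal sphere T⁴ = (1−a)S/(4σ) = 9.299×10¹² K⁴.

T ≈ 1750 K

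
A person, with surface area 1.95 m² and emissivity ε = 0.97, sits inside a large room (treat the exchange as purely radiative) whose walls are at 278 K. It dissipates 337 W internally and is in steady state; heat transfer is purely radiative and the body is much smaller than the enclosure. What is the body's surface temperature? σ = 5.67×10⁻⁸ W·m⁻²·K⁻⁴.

T ≈ 309 K

For a small grey body in a large enclosure, net radiated power = εσA(T⁴ − T_w⁴).
Steady state: P = εσA(T⁴ − T_w⁴) with A = 1.95 m².
T⁴ = P/(εσA) + T_w⁴ = 337/(0.97·5.67×10⁻⁸·1.950) + (278)⁴
    = 3.142×10⁹ + 5.973×10⁹ = 9.115×10⁹ K⁴.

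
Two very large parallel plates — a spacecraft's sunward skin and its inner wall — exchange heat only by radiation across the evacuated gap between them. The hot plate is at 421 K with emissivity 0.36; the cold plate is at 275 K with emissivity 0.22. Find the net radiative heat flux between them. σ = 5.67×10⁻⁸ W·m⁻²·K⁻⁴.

For two infinite grey parallel plates, q = σ(T₁⁴ − T₂⁴)/(1/ε₁ + 1/ε₂ − 1).
T₁⁴ − T₂⁴ = 3.141×10¹⁰ − 5.719×10⁹ = 2.570×10¹⁰ K⁴.
1/ε₁ + 1/ε₂ − 1 = 2.778 + 4.545 − 1 = 6.323.
q = 5.67×10⁻⁸ × 2.570×10¹⁰ / 6.323.

q ≈ 230 W/m²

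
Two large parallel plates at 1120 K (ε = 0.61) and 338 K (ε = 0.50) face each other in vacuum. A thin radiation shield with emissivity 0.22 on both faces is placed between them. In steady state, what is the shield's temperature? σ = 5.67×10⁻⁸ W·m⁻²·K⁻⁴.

In steady state the net flux on the hot side equals that on the cold side.
σ(T₁⁴−T_s⁴)/D₁ = σ(T_s⁴−T₂⁴)/D₂, with D₁ = 1/ε₁+1/ε_s−1 = 5.185, D₂ = 1/ε_s+1/ε₂−1 = 5.545.
Solve for T_s⁴: T_s⁴ = (D₂·T₁⁴ + D₁·T₂⁴)/(D₁+D₂) = 8.195×10¹¹ K⁴.

T_s ≈ 951 K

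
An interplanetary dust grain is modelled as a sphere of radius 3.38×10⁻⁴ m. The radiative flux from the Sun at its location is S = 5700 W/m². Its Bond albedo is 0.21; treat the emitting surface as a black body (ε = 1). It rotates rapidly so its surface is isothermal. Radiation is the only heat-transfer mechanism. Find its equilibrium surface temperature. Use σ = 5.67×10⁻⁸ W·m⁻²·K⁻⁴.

T ≈ 375 K

At equilibrium, absorbed power = emitted power.
Absorbing cross-section = πr² = 3.589×10⁻⁷ m²; emitting surface = 4πr² = 1.436×10⁻⁶ m² (ratio 4).
(1−a)S·A_cross = εσ·A_surf·T⁴  ⇒  T⁴ = (1−a)S/(4σ).
T⁴ = 0.790·5700/(4·5.67×10⁻⁸) = 1.985×10¹⁰ K⁴.
T = (1.985×10¹⁰)^(1/4).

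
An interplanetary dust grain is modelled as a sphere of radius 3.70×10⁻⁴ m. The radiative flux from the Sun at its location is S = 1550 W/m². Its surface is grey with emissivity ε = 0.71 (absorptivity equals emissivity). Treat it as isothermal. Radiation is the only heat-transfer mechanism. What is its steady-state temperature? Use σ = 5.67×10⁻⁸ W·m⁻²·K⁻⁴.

At equilibrium, absorbed power = emitted power.
Absorbing cross-section = πr² = 4.301×10⁻⁷ m²; emitting surface = 4πr² = 1.720×10⁻⁶ m² (ratio 4).
εS·A_cross = εσ·A_surf·T⁴  ⇒  T⁴ = S/(4σ)   (ε cancels).
T⁴ = 1550/(4·5.67×10⁻⁸) = 6.834×10⁹ K⁴.
T = (6.834×10⁹)^(1/4).

T ≈ 288 K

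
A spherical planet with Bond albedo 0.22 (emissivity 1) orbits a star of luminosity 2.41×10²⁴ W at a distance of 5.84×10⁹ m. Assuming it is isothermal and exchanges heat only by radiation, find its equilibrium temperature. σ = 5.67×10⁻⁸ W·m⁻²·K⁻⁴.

T ≈ 373 K

First find the stellar flux at distance d: S = L/(4πd²) = 2.41×10²⁴/(4π·(5.84×10⁹)²) = 5623 W/m².
For an isothermal sphere, absorbed (1−a)S·πr² = emitted σ·4πr²·T⁴, so T⁴ = (1−a)S/(4σ).
T⁴ = 0.780·5623/(4·5.67×10⁻⁸) = 1.934×10¹⁰ K⁴.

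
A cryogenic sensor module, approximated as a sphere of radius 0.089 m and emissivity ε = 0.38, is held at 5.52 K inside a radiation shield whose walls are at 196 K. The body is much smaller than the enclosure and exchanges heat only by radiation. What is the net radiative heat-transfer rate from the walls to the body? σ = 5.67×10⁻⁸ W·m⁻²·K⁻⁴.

P_net ≈ 3.17 W

For a small grey body in a large enclosure: P_net = εσA(T_body⁴ − T_wall⁴).
A = 4πr² = 0.09954 m²; T_body⁴ − T_wall⁴ = 928.4 − 1.476×10⁹ = -1.476×10⁹ K⁴.
|P_net| = 0.38·5.67×10⁻⁸·0.09954·1.476×10⁹.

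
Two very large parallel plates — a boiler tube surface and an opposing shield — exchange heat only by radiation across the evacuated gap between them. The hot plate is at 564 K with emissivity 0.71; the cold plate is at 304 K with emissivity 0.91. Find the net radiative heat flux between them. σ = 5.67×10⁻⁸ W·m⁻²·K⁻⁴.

q ≈ 3480 W/m²

For two infinite grey parallel plates, q = σ(T₁⁴ − T₂⁴)/(1/ε₁ + 1/ε₂ − 1).
T₁⁴ − T₂⁴ = 1.012×10¹¹ − 8.541×10⁹ = 9.264×10¹⁰ K⁴.
1/ε₁ + 1/ε₂ − 1 = 1.408 + 1.099 − 1 = 1.507.
q = 5.67×10⁻⁸ × 9.264×10¹⁰ / 1.507.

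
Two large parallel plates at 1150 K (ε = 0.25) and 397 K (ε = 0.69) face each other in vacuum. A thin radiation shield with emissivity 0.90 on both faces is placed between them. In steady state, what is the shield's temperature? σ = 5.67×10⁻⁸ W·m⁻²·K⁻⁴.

In steady state the net flux on the hot side equals that on the cold side.
σ(T₁⁴−T_s⁴)/D₁ = σ(T_s⁴−T₂⁴)/D₂, with D₁ = 1/ε₁+1/ε_s−1 = 4.111, D₂ = 1/ε_s+1/ε₂−1 = 1.560.
Solve for T_s⁴: T_s⁴ = (D₂·T₁⁴ + D₁·T₂⁴)/(D₁+D₂) = 4.992×10¹¹ K⁴.

T_s ≈ 841 K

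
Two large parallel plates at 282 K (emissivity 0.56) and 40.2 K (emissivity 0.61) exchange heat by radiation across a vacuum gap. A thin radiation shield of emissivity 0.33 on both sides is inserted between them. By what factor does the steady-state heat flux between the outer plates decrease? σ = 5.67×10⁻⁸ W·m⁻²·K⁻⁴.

Without shield: q₀ = σΔ(T⁴)/(1/ε₁+1/ε₂−1) with denominator 2.425.
With shield the two gaps are in series; the resistances add: (1/ε₁+1/ε_s−1)+(1/ε_s+1/ε₂−1) = 3.816+3.670 = 7.486.
Heat-flux ratio q₀/q = 7.486/2.425.

factor ≈ 3.09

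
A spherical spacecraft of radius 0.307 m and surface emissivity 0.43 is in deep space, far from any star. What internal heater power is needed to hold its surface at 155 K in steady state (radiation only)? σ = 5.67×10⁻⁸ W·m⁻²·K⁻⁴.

P ≈ 16.7 W

P = εσ·4πr²·T⁴.
4πr² = 1.184 m²; T⁴ = 5.772×10⁸ K⁴.
P = 0.43·5.67×10⁻⁸·1.184·5.772×10⁸.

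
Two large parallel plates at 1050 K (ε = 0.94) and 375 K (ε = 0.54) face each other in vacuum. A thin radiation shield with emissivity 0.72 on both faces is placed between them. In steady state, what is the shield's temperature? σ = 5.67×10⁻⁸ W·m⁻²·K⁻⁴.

In steady state the net flux on the hot side equals that on the cold side.
σ(T₁⁴−T_s⁴)/D₁ = σ(T_s⁴−T₂⁴)/D₂, with D₁ = 1/ε₁+1/ε_s−1 = 1.453, D₂ = 1/ε_s+1/ε₂−1 = 2.241.
Solve for T_s⁴: T_s⁴ = (D₂·T₁⁴ + D₁·T₂⁴)/(D₁+D₂) = 7.452×10¹¹ K⁴.

T_s ≈ 929 K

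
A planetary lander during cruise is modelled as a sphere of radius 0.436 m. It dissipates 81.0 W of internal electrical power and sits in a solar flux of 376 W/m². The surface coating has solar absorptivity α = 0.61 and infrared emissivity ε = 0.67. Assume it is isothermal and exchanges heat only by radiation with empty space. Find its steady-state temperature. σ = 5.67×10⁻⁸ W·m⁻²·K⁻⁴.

T ≈ 221 K

At steady state, absorbed solar power + internal power = radiated power.
Absorbed: α·S·A_cross = 0.61·376·0.5972 = 137.0 W (cross-section πr²).
Total input = 137.0 + 81.0 = 218.0 W.
Radiated: εσ·A_surf·T⁴ with A_surf = 4πr² = 2.389 m².
T⁴ = 218.0/(0.67·5.67×10⁻⁸·2.389) = 2.402×10⁹ K⁴.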